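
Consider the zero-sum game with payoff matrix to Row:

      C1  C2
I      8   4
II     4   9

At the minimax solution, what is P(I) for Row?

Row minima: I → 4, II → 4; maximin = 4.
Column maxima: C1 → 8, C2 → 9; minimax = 8.
4 ≠ 8, so there is no saddle point; optimal play is mixed.
Let Row play I with probability p. Expected payoff against C1: 8p + 4(1−p) = 4p + 4; against C2: 4p + 9(1−p) = −5p + 9.
Setting these equal: 4p + 4 = −5p + 9 ⇒ 9p = 5 ⇒ p = 5/9, and the value is (4)·(5/9) + 4 = 56/9.
For Column: with q = P(C1), equating I's and II's payoffs gives 4q + 4 = −5q + 9 ⇒ q = 5/9.

5/9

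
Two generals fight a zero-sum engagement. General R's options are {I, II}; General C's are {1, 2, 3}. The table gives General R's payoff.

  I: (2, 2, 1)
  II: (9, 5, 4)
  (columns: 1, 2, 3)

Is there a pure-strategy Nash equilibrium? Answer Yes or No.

Yes

Row minima: I → 1, II → 4; maximin = 4.
Column maxima: 1 → 9, 2 → 5, 3 → 4; minimax = 4.
maximin = minimax = 4, so a saddle point exists.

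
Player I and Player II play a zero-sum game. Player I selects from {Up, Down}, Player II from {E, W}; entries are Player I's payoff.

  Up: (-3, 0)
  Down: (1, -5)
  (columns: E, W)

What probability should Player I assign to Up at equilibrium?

Row minima: Up → -3, Down → -5; maximin = -3.
Column maxima: E → 1, W → 0; minimax = 0.
-3 ≠ 0, so there is no saddle point; optimal play is mixed.
Let Player I play Up with probability p. Expected payoff against E: (-3)p + 1(1−p) = −4p + 1; against W: 0p + (-5)(1−p) = 5p − 5.
Setting these equal: −4p + 1 = 5p − 5 ⇒ −9p = -6 ⇒ p = 2/3, and the value is (-4)·(2/3) + 1 = -5/3.
For Player II: with q = P(E), equating Up's and Down's payoffs gives −3q = 6q − 5 ⇒ q = 5/9.

2/3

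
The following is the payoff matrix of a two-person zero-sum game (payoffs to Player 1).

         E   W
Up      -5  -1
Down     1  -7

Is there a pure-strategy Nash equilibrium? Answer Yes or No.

No

Row minima: Up → -5, Down → -7; maximin = -5.
Column maxima: E → 1, W → -1; minimax = -1.
-5 ≠ -1, so no pure-strategy equilibrium exists.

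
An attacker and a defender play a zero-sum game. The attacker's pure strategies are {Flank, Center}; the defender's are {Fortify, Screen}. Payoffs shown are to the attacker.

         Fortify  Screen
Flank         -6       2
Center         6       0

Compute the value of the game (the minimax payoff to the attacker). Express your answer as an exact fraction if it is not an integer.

6/7

Row minima: Flank → -6, Center → 0; maximin = 0.
Column maxima: Fortify → 6, Screen → 2; minimax = 2.
0 ≠ 2, so there is no saddle point; optimal play is mixed.
Let the attacker play Flank with probability p. Expected payoff against Fortify: (-6)p + 6(1−p) = −12p + 6; against Screen: 2p + 0(1−p) = 2p.
Setting these equal: −12p + 6 = 2p ⇒ −14p = -6 ⇒ p = 3/7, and the value is (-12)·(3/7) + 6 = 6/7.
For the defender: with q = P(Fortify), equating Flank's and Center's payoffs gives −8q + 2 = 6q ⇒ q = 1/7.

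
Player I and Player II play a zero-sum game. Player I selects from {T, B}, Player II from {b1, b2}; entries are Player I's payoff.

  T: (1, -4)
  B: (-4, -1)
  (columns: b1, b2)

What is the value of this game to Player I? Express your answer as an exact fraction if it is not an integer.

-17/8

Row minima: T → -4, B → -4; maximin = -4.
Column maxima: b1 → 1, b2 → -1; minimax = -1.
-4 ≠ -1, so there is no saddle point; optimal play is mixed.
Let Player I play T with probability p. Expected payoff against b1: 1p + (-4)(1−p) = 5p − 4; against b2: (-4)p + (-1)(1−p) = −3p − 1.
Setting these equal: 5p − 4 = −3p − 1 ⇒ 8p = 3 ⇒ p = 3/8, and the value is (5)·(3/8) − 4 = -17/8.
For Player II: with q = P(b1), equating T's and B's payoffs gives 5q − 4 = −3q − 1 ⇒ q = 3/8.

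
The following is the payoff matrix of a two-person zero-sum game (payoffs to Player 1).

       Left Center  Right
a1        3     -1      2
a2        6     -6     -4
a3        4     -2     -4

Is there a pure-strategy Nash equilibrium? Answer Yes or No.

Row minima: a1 → -1, a2 → -6, a3 → -4; maximin = -1.
Column maxima: Left → 6, Center → -1, Right → 2; minimax = -1.
maximin = minimax = -1, so a saddle point exists.

Yes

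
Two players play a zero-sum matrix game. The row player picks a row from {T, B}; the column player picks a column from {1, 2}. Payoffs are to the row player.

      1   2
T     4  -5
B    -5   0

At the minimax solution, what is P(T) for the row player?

5/14

Row minima: T → -5, B → -5; maximin = -5.
Column maxima: 1 → 4, 2 → 0; minimax = 0.
-5 ≠ 0, so there is no saddle point; optimal play is mixed.
Let the row player play T with probability p. Expected payoff against 1: 4p + (-5)(1−p) = 9p − 5; against 2: (-5)p + 0(1−p) = −5p.
Setting these equal: 9p − 5 = −5p ⇒ 14p = 5 ⇒ p = 5/14, and the value is (9)·(5/14) − 5 = -25/14.
For the column player: with q = P(1), equating T's and B's payoffs gives 9q − 5 = −5q ⇒ q = 5/14.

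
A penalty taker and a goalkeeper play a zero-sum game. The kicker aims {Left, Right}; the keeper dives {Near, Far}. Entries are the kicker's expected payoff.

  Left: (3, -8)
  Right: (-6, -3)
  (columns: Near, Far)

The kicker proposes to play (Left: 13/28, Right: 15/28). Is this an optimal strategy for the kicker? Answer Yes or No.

No

Against Near this mix gives (13/28)·3 + (15/28)·(-6) = -51/28.
Against Far this mix gives (13/28)·(-8) + (15/28)·(-3) = -149/28.
The keeper will play Far, holding the kicker to -149/28. Shifting weight toward the row that does better against Far would raise this floor (the equalizing mix achieves -57/14 against both Far and Near), so the proposed strategy is not optimal.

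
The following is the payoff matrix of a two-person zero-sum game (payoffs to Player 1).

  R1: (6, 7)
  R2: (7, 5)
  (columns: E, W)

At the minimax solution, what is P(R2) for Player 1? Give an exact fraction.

1/3

Row minima: R1 → 6, R2 → 5; maximin = 6.
Column maxima: E → 7, W → 7; minimax = 7.
6 ≠ 7, so there is no saddle point; optimal play is mixed.
Let Player 1 play R1 with probability p. Expected payoff against E: 6p + 7(1−p) = −p + 7; against W: 7p + 5(1−p) = 2p + 5.
Setting these equal: −p + 7 = 2p + 5 ⇒ −3p = -2 ⇒ p = 2/3, and the value is (-1)·(2/3) + 7 = 19/3.
For Player 2: with q = P(E), equating R1's and R2's payoffs gives −q + 7 = 2q + 5 ⇒ q = 2/3.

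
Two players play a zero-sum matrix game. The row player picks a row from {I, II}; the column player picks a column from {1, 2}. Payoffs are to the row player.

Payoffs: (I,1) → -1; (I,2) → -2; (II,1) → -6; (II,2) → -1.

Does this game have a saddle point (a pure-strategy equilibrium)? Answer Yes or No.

No

Row minima: I → -2, II → -6; maximin = -2.
Column maxima: 1 → -1, 2 → -1; minimax = -1.
-2 ≠ -1, so no pure-strategy equilibrium exists.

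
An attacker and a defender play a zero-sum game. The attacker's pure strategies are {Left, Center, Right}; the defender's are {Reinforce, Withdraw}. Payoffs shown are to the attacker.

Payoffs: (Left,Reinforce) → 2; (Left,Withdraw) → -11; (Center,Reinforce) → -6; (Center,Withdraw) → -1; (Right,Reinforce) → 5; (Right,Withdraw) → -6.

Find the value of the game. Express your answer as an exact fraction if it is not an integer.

Row minima: Left → -11, Center → -6, Right → -6; maximin = -6.
Column maxima: Reinforce → 5, Withdraw → -1; minimax = -1.
-6 ≠ -1, so there is no saddle point; optimal play is mixed.
Left is strictly dominated by Right, so the attacker never plays it.
On the remaining 2×2 (Center, Right vs Reinforce, Withdraw):
Let the attacker play Center with probability p. Expected payoff against Reinforce: (-6)p + 5(1−p) = −11p + 5; against Withdraw: (-1)p + (-6)(1−p) = 5p − 6.
Setting these equal: −11p + 5 = 5p − 6 ⇒ −16p = -11 ⇒ p = 11/16, and the value is (-11)·(11/16) + 5 = -41/16.
For the defender: with q = P(Reinforce), equating Center's and Right's payoffs gives −5q − 1 = 11q − 6 ⇒ q = 5/16.

-41/16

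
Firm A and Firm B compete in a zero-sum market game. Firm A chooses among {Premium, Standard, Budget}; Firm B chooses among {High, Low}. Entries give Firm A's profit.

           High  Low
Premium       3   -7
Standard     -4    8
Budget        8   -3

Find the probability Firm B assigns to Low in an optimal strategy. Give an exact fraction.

Row minima: Premium → -7, Standard → -4, Budget → -3; maximin = -3.
Column maxima: High → 8, Low → 8; minimax = 8.
-3 ≠ 8, so there is no saddle point; optimal play is mixed.
Premium is strictly dominated by Budget, so Firm A never plays it.
On the remaining 2×2 (Standard, Budget vs High, Low):
Let Firm A play Standard with probability p. Expected payoff against High: (-4)p + 8(1−p) = −12p + 8; against Low: 8p + (-3)(1−p) = 11p − 3.
Setting these equal: −12p + 8 = 11p − 3 ⇒ −23p = -11 ⇒ p = 11/23, and the value is (-12)·(11/23) + 8 = 52/23.
For Firm B: with q = P(High), equating Standard's and Budget's payoffs gives −12q + 8 = 11q − 3 ⇒ q = 11/23.

12/23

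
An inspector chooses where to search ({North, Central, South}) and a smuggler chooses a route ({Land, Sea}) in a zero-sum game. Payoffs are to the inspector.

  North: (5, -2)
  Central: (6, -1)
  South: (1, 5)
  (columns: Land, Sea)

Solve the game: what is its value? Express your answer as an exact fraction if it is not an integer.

Row minima: North → -2, Central → -1, South → 1; maximin = 1.
Column maxima: Land → 6, Sea → 5; minimax = 5.
1 ≠ 5, so there is no saddle point; optimal play is mixed.
North is strictly dominated by Central, so the inspector never plays it.
On the remaining 2×2 (Central, South vs Land, Sea):
Let the inspector play Central with probability p. Expected payoff against Land: 6p + 1(1−p) = 5p + 1; against Sea: (-1)p + 5(1−p) = −6p + 5.
Setting these equal: 5p + 1 = −6p + 5 ⇒ 11p = 4 ⇒ p = 4/11, and the value is (5)·(4/11) + 1 = 31/11.
For the smuggler: with q = P(Land), equating Central's and South's payoffs gives 7q − 1 = −4q + 5 ⇒ q = 6/11.

31/11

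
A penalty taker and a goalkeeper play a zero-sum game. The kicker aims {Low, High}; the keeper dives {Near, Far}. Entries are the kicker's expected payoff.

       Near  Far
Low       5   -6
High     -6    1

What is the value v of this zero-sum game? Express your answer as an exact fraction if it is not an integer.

Row minima: Low → -6, High → -6; maximin = -6.
Column maxima: Near → 5, Far → 1; minimax = 1.
-6 ≠ 1, so there is no saddle point; optimal play is mixed.
Let the kicker play Low with probability p. Expected payoff against Near: 5p + (-6)(1−p) = 11p − 6; against Far: (-6)p + 1(1−p) = −7p + 1.
Setting these equal: 11p − 6 = −7p + 1 ⇒ 18p = 7 ⇒ p = 7/18, and the value is (11)·(7/18) − 6 = -31/18.
For the keeper: with q = P(Near), equating Low's and High's payoffs gives 11q − 6 = −7q + 1 ⇒ q = 7/18.

-31/18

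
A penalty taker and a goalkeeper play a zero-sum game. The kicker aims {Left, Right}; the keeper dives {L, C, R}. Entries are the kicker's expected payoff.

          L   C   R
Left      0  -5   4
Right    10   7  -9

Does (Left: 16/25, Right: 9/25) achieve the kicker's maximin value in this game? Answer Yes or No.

Yes

Against L this mix gives (16/25)·0 + (9/25)·10 = 18/5.
Against C this mix gives (16/25)·(-5) + (9/25)·7 = -17/25.
Against R this mix gives (16/25)·4 + (9/25)·(-9) = -17/25.
All of the keeper's active replies (C, R) yield -17/25, and no column does worse for the kicker. The mix makes the keeper indifferent and guarantees -17/25, so it is optimal.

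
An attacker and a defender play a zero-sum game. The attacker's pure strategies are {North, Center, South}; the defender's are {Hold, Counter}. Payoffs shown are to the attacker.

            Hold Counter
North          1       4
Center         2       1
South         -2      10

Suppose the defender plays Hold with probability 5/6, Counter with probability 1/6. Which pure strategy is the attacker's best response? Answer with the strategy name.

Expected payoff of North: (5/6)·1 + (1/6)·4 = 3/2.
Expected payoff of Center: (5/6)·2 + (1/6)·1 = 11/6.
Expected payoff of South: (5/6)·(-2) + (1/6)·10 = 0.
The largest is 11/6, so the attacker's best response is Center.

Center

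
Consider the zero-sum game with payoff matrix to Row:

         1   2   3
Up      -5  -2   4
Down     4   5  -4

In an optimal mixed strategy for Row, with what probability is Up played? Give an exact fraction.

8/17

Row minima: Up → -5, Down → -4; maximin = -4.
Column maxima: 1 → 4, 2 → 5, 3 → 4; minimax = 4.
-4 ≠ 4, so there is no saddle point; optimal play is mixed.
2 is strictly dominated by 1 (it gives Row strictly more in every row), so Column never plays it.
On the remaining 2×2 (Up, Down vs 1, 3):
Let Row play Up with probability p. Expected payoff against 1: (-5)p + 4(1−p) = −9p + 4; against 3: 4p + (-4)(1−p) = 8p − 4.
Setting these equal: −9p + 4 = 8p − 4 ⇒ −17p = -8 ⇒ p = 8/17, and the value is (-9)·(8/17) + 4 = -4/17.
For Column: with q = P(1), equating Up's and Down's payoffs gives −9q + 4 = 8q − 4 ⇒ q = 8/17.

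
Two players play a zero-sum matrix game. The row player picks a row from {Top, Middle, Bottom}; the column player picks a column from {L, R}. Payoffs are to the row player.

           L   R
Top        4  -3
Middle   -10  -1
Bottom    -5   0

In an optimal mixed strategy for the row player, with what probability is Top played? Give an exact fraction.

5/12

Row minima: Top → -3, Middle → -10, Bottom → -5; maximin = -3.
Column maxima: L → 4, R → 0; minimax = 0.
-3 ≠ 0, so there is no saddle point; optimal play is mixed.
Middle is strictly dominated by Bottom, so the row player never plays it.
On the remaining 2×2 (Top, Bottom vs L, R):
Let the row player play Top with probability p. Expected payoff against L: 4p + (-5)(1−p) = 9p − 5; against R: (-3)p + 0(1−p) = −3p.
Setting these equal: 9p − 5 = −3p ⇒ 12p = 5 ⇒ p = 5/12, and the value is (9)·(5/12) − 5 = -5/4.
For the column player: with q = P(L), equating Top's and Bottom's payoffs gives 7q − 3 = −5q ⇒ q = 1/4.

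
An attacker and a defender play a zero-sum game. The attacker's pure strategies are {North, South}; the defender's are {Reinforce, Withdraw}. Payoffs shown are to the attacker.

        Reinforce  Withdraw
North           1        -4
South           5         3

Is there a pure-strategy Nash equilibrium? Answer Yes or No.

Yes

Row minima: North → -4, South → 3; maximin = 3.
Column maxima: Reinforce → 5, Withdraw → 3; minimax = 3.
maximin = minimax = 3, so a saddle point exists.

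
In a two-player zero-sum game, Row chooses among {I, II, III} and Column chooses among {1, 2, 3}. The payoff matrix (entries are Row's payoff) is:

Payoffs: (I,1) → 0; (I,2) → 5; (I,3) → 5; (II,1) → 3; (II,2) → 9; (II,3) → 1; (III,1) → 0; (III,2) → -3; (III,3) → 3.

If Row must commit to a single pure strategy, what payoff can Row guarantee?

Row minima: I → 0, II → 1, III → -3.
The best of these is 1.

1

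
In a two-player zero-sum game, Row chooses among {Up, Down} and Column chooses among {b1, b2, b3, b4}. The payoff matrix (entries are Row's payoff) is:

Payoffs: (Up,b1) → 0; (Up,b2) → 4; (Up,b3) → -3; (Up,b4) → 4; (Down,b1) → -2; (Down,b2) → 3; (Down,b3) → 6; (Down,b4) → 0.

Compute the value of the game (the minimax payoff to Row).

Row minima: Up → -3, Down → -2; maximin = -2.
Column maxima: b1 → 0, b2 → 4, b3 → 6, b4 → 4; minimax = 0.
-2 ≠ 0, so there is no saddle point; optimal play is mixed.
b2 is strictly dominated by b1 (it gives Row strictly more in every row), so Column never plays it.
b4 is strictly dominated by b1 (it gives Row strictly more in every row), so Column never plays it.
On the remaining 2×2 (Up, Down vs b1, b3):
Let Row play Up with probability p. Expected payoff against b1: 0p + (-2)(1−p) = 2p − 2; against b3: (-3)p + 6(1−p) = −9p + 6.
Setting these equal: 2p − 2 = −9p + 6 ⇒ 11p = 8 ⇒ p = 8/11, and the value is (2)·(8/11) − 2 = -6/11.
For Column: with q = P(b1), equating Up's and Down's payoffs gives 3q − 3 = −8q + 6 ⇒ q = 9/11.

-6/11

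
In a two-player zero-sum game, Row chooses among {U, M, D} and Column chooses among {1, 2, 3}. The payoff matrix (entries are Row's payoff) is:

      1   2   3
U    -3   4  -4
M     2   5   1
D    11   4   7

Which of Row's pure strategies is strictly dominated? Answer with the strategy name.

M gives a strictly higher payoff than U against every column: 2 > -3, 5 > 4, 1 > -4.
So U is strictly dominated and Row never plays it.

U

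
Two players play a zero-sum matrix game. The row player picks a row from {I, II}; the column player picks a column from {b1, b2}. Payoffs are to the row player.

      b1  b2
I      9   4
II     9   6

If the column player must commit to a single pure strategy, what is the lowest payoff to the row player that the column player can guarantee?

6

Column maxima: b1 → 9, b2 → 6.
The smallest of these is 6.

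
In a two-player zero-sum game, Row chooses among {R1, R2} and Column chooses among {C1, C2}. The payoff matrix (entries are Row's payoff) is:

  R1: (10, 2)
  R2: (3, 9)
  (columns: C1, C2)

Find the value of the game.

Row minima: R1 → 2, R2 → 3; maximin = 3.
Column maxima: C1 → 10, C2 → 9; minimax = 9.
3 ≠ 9, so there is no saddle point; optimal play is mixed.
Let Row play R1 with probability p. Expected payoff against C1: 10p + 3(1−p) = 7p + 3; against C2: 2p + 9(1−p) = −7p + 9.
Setting these equal: 7p + 3 = −7p + 9 ⇒ 14p = 6 ⇒ p = 3/7, and the value is (7)·(3/7) + 3 = 6.
For Column: with q = P(C1), equating R1's and R2's payoffs gives 8q + 2 = −6q + 9 ⇒ q = 1/2.

6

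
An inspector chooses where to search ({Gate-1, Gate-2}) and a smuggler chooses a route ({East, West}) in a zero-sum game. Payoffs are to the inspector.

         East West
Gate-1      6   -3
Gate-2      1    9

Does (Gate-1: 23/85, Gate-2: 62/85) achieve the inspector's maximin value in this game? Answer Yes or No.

No

Against East this mix gives (23/85)·6 + (62/85)·1 = 40/17.
Against West this mix gives (23/85)·(-3) + (62/85)·9 = 489/85.
The smuggler will play East, holding the inspector to 40/17. Shifting weight toward the row that does better against East would raise this floor (the equalizing mix achieves 57/17 against both East and West), so the proposed strategy is not optimal.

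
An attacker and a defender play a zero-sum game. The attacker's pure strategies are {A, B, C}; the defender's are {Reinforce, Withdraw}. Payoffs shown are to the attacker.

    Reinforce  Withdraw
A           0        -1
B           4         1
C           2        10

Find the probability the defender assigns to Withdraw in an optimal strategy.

2/11

Row minima: A → -1, B → 1, C → 2; maximin = 2.
Column maxima: Reinforce → 4, Withdraw → 10; minimax = 4.
2 ≠ 4, so there is no saddle point; optimal play is mixed.
A is strictly dominated by B, so the attacker never plays it.
On the remaining 2×2 (B, C vs Reinforce, Withdraw):
Let the attacker play B with probability p. Expected payoff against Reinforce: 4p + 2(1−p) = 2p + 2; against Withdraw: 1p + 10(1−p) = −9p + 10.
Setting these equal: 2p + 2 = −9p + 10 ⇒ 11p = 8 ⇒ p = 8/11, and the value is (2)·(8/11) + 2 = 38/11.
For the defender: with q = P(Reinforce), equating B's and C's payoffs gives 3q + 1 = −8q + 10 ⇒ q = 9/11.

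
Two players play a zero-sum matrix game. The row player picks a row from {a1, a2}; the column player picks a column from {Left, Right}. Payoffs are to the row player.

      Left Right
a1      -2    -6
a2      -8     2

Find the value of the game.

-26/7

Row minima: a1 → -6, a2 → -8; maximin = -6.
Column maxima: Left → -2, Right → 2; minimax = -2.
-6 ≠ -2, so there is no saddle point; optimal play is mixed.
Let the row player play a1 with probability p. Expected payoff against Left: (-2)p + (-8)(1−p) = 6p − 8; against Right: (-6)p + 2(1−p) = −8p + 2.
Setting these equal: 6p − 8 = −8p + 2 ⇒ 14p = 10 ⇒ p = 5/7, and the value is (6)·(5/7) − 8 = -26/7.
For the column player: with q = P(Left), equating a1's and a2's payoffs gives 4q − 6 = −10q + 2 ⇒ q = 4/7.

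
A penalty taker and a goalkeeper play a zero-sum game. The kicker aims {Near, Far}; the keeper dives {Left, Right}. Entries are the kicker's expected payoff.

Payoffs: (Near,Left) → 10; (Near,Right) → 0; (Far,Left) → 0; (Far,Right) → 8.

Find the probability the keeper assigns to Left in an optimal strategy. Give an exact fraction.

Row minima: Near → 0, Far → 0; maximin = 0.
Column maxima: Left → 10, Right → 8; minimax = 8.
0 ≠ 8, so there is no saddle point; optimal play is mixed.
Let the kicker play Near with probability p. Expected payoff against Left: 10p + 0(1−p) = 10p; against Right: 0p + 8(1−p) = −8p + 8.
Setting these equal: 10p = −8p + 8 ⇒ 18p = 8 ⇒ p = 4/9, and the value is (10)·(4/9) = 40/9.
For the keeper: with q = P(Left), equating Near's and Far's payoffs gives 10q = −8q + 8 ⇒ q = 4/9.

4/9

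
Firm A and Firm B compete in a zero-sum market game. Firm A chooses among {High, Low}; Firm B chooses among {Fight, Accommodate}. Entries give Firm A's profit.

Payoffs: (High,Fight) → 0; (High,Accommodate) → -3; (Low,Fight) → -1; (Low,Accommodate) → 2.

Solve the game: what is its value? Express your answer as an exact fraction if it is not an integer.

Row minima: High → -3, Low → -1; maximin = -1.
Column maxima: Fight → 0, Accommodate → 2; minimax = 0.
-1 ≠ 0, so there is no saddle point; optimal play is mixed.
Let Firm A play High with probability p. Expected payoff against Fight: 0p + (-1)(1−p) = p − 1; against Accommodate: (-3)p + 2(1−p) = −5p + 2.
Setting these equal: p − 1 = −5p + 2 ⇒ 6p = 3 ⇒ p = 1/2, and the value is (1)·(1/2) − 1 = -1/2.
For Firm B: with q = P(Fight), equating High's and Low's payoffs gives 3q − 3 = −3q + 2 ⇒ q = 5/6.

-1/2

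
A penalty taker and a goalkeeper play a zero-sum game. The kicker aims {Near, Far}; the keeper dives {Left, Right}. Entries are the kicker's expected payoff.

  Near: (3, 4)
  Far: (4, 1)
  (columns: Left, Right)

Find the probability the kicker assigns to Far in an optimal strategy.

Row minima: Near → 3, Far → 1; maximin = 3.
Column maxima: Left → 4, Right → 4; minimax = 4.
3 ≠ 4, so there is no saddle point; optimal play is mixed.
Let the kicker play Near with probability p. Expected payoff against Left: 3p + 4(1−p) = −p + 4; against Right: 4p + 1(1−p) = 3p + 1.
Setting these equal: −p + 4 = 3p + 1 ⇒ −4p = -3 ⇒ p = 3/4, and the value is (-1)·(3/4) + 4 = 13/4.
For the keeper: with q = P(Left), equating Near's and Far's payoffs gives −q + 4 = 3q + 1 ⇒ q = 3/4.

1/4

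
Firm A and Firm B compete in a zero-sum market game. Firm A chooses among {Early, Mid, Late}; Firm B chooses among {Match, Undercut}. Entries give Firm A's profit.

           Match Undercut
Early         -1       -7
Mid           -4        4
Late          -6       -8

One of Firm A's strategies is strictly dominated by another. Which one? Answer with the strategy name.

Late

Early gives a strictly higher payoff than Late against every column: -1 > -6, -7 > -8.
So Late is strictly dominated and Firm A never plays it.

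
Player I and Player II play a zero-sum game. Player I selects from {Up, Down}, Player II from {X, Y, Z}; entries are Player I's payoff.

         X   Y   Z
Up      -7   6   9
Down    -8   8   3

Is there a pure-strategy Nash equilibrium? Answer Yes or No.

Yes

Row minima: Up → -7, Down → -8; maximin = -7.
Column maxima: X → -7, Y → 8, Z → 9; minimax = -7.
maximin = minimax = -7, so a saddle point exists.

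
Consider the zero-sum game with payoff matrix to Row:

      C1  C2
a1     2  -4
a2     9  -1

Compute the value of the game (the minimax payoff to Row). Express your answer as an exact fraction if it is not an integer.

Row minima: a1 → -4, a2 → -1; maximin = -1.
Column maxima: C1 → 9, C2 → -1; minimax = -1.
Since maximin = minimax = -1, there is a saddle point and the value is -1.

-1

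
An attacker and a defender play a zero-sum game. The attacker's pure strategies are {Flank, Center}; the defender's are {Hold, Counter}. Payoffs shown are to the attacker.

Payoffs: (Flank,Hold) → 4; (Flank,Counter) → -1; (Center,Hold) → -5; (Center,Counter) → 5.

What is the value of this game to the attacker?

1

Row minima: Flank → -1, Center → -5; maximin = -1.
Column maxima: Hold → 4, Counter → 5; minimax = 4.
-1 ≠ 4, so there is no saddle point; optimal play is mixed.
Let the attacker play Flank with probability p. Expected payoff against Hold: 4p + (-5)(1−p) = 9p − 5; against Counter: (-1)p + 5(1−p) = −6p + 5.
Setting these equal: 9p − 5 = −6p + 5 ⇒ 15p = 10 ⇒ p = 2/3, and the value is (9)·(2/3) − 5 = 1.
For the defender: with q = P(Hold), equating Flank's and Center's payoffs gives 5q − 1 = −10q + 5 ⇒ q = 2/5.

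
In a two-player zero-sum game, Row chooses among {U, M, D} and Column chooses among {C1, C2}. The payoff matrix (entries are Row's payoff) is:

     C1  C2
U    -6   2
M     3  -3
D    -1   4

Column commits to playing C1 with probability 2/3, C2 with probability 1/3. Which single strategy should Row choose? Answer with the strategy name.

M

Expected payoff of U: (2/3)·(-6) + (1/3)·2 = -10/3.
Expected payoff of M: (2/3)·3 + (1/3)·(-3) = 1.
Expected payoff of D: (2/3)·(-1) + (1/3)·4 = 2/3.
The largest is 1, so Row's best response is M.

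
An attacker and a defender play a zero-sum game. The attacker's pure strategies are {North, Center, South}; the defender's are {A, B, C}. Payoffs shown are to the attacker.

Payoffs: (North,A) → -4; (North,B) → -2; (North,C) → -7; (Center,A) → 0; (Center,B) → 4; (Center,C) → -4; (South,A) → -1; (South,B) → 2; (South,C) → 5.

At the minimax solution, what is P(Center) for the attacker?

Row minima: North → -7, Center → -4, South → -1; maximin = -1.
Column maxima: A → 0, B → 4, C → 5; minimax = 0.
-1 ≠ 0, so there is no saddle point; optimal play is mixed.
North is strictly dominated by Center, so the attacker never plays it.
B is strictly dominated by A (it gives the attacker strictly more in every row), so the defender never plays it.
On the remaining 2×2 (Center, South vs A, C):
Let the attacker play Center with probability p. Expected payoff against A: 0p + (-1)(1−p) = p − 1; against C: (-4)p + 5(1−p) = −9p + 5.
Setting these equal: p − 1 = −9p + 5 ⇒ 10p = 6 ⇒ p = 3/5, and the value is (1)·(3/5) − 1 = -2/5.
For the defender: with q = P(A), equating Center's and South's payoffs gives 4q − 4 = −6q + 5 ⇒ q = 9/10.

3/5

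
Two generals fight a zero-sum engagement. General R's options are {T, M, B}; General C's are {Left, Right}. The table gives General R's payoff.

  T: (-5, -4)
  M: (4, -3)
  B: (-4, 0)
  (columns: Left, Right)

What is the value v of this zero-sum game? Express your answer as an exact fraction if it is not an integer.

-12/11

Row minima: T → -5, M → -3, B → -4; maximin = -3.
Column maxima: Left → 4, Right → 0; minimax = 0.
-3 ≠ 0, so there is no saddle point; optimal play is mixed.
T is strictly dominated by M, so General R never plays it.
On the remaining 2×2 (M, B vs Left, Right):
Let General R play M with probability p. Expected payoff against Left: 4p + (-4)(1−p) = 8p − 4; against Right: (-3)p + 0(1−p) = −3p.
Setting these equal: 8p − 4 = −3p ⇒ 11p = 4 ⇒ p = 4/11, and the value is (8)·(4/11) − 4 = -12/11.
For General C: with q = P(Left), equating M's and B's payoffs gives 7q − 3 = −4q ⇒ q = 3/11.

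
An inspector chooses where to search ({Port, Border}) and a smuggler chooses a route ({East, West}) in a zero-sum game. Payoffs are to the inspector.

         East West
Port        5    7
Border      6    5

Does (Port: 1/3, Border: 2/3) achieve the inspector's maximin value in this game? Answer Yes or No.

Yes

Against East this mix gives (1/3)·5 + (2/3)·6 = 17/3.
Against West this mix gives (1/3)·7 + (2/3)·5 = 17/3.
All of the smuggler's active replies (East, West) yield 17/3, and no column does worse for the inspector. The mix makes the smuggler indifferent and guarantees 17/3, so it is optimal.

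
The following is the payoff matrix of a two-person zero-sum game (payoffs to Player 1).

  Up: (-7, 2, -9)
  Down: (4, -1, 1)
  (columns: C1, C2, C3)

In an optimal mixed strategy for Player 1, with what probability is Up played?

2/13

Row minima: Up → -9, Down → -1; maximin = -1.
Column maxima: C1 → 4, C2 → 2, C3 → 1; minimax = 1.
-1 ≠ 1, so there is no saddle point; optimal play is mixed.
C1 is strictly dominated by C3 (it gives Player 1 strictly more in every row), so Player 2 never plays it.
On the remaining 2×2 (Up, Down vs C2, C3):
Let Player 1 play Up with probability p. Expected payoff against C2: 2p + (-1)(1−p) = 3p − 1; against C3: (-9)p + 1(1−p) = −10p + 1.
Setting these equal: 3p − 1 = −10p + 1 ⇒ 13p = 2 ⇒ p = 2/13, and the value is (3)·(2/13) − 1 = -7/13.
For Player 2: with q = P(C2), equating Up's and Down's payoffs gives 11q − 9 = −2q + 1 ⇒ q = 10/13.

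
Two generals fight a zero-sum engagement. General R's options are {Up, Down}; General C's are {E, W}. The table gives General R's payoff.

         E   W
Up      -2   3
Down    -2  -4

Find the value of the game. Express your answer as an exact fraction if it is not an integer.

Row minima: Up → -2, Down → -4; maximin = -2.
Column maxima: E → -2, W → 3; minimax = -2.
Since maximin = minimax = -2, there is a saddle point and the value is -2.

-2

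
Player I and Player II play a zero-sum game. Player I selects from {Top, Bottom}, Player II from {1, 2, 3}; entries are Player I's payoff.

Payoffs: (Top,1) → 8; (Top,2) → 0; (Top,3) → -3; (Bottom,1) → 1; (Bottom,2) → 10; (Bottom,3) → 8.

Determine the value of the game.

Row minima: Top → -3, Bottom → 1; maximin = 1.
Column maxima: 1 → 8, 2 → 10, 3 → 8; minimax = 8.
1 ≠ 8, so there is no saddle point; optimal play is mixed.
2 is strictly dominated by 3 (it gives Player I strictly more in every row), so Player II never plays it.
On the remaining 2×2 (Top, Bottom vs 1, 3):
Let Player I play Top with probability p. Expected payoff against 1: 8p + 1(1−p) = 7p + 1; against 3: (-3)p + 8(1−p) = −11p + 8.
Setting these equal: 7p + 1 = −11p + 8 ⇒ 18p = 7 ⇒ p = 7/18, and the value is (7)·(7/18) + 1 = 67/18.
For Player II: with q = P(1), equating Top's and Bottom's payoffs gives 11q − 3 = −7q + 8 ⇒ q = 11/18.

67/18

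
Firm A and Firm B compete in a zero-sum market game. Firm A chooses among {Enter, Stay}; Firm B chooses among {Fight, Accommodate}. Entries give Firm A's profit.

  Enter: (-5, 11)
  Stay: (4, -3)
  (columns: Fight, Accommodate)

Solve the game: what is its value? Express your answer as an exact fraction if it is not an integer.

Row minima: Enter → -5, Stay → -3; maximin = -3.
Column maxima: Fight → 4, Accommodate → 11; minimax = 4.
-3 ≠ 4, so there is no saddle point; optimal play is mixed.
Let Firm A play Enter with probability p. Expected payoff against Fight: (-5)p + 4(1−p) = −9p + 4; against Accommodate: 11p + (-3)(1−p) = 14p − 3.
Setting these equal: −9p + 4 = 14p − 3 ⇒ −23p = -7 ⇒ p = 7/23, and the value is (-9)·(7/23) + 4 = 29/23.
For Firm B: with q = P(Fight), equating Enter's and Stay's payoffs gives −16q + 11 = 7q − 3 ⇒ q = 14/23.

29/23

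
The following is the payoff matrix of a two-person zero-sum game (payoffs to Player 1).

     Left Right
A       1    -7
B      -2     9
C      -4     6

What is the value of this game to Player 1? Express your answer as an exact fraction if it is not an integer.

-5/19

Row minima: A → -7, B → -2, C → -4; maximin = -2.
Column maxima: Left → 1, Right → 9; minimax = 1.
-2 ≠ 1, so there is no saddle point; optimal play is mixed.
C is strictly dominated by B, so Player 1 never plays it.
On the remaining 2×2 (A, B vs Left, Right):
Let Player 1 play A with probability p. Expected payoff against Left: 1p + (-2)(1−p) = 3p − 2; against Right: (-7)p + 9(1−p) = −16p + 9.
Setting these equal: 3p − 2 = −16p + 9 ⇒ 19p = 11 ⇒ p = 11/19, and the value is (3)·(11/19) − 2 = -5/19.
For Player 2: with q = P(Left), equating A's and B's payoffs gives 8q − 7 = −11q + 9 ⇒ q = 16/19.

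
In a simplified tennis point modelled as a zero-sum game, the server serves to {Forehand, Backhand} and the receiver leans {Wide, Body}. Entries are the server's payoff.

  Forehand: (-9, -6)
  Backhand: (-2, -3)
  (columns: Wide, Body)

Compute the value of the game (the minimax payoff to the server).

Row minima: Forehand → -9, Backhand → -3; maximin = -3.
Column maxima: Wide → -2, Body → -3; minimax = -3.
Since maximin = minimax = -3, there is a saddle point and the value is -3.

-3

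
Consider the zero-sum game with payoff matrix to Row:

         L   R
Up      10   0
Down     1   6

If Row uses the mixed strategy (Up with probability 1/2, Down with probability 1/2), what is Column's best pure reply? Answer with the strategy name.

If Column plays L, Row's expected payoff is (1/2)·10 + (1/2)·1 = 11/2.
If Column plays R, Row's expected payoff is (1/2)·0 + (1/2)·6 = 3.
Column minimizes Row's payoff; the smallest is 3, so the best response is R.

R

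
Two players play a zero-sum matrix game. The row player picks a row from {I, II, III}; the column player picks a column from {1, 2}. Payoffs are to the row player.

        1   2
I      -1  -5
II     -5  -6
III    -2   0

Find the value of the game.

-5/3

Row minima: I → -5, II → -6, III → -2; maximin = -2.
Column maxima: 1 → -1, 2 → 0; minimax = -1.
-2 ≠ -1, so there is no saddle point; optimal play is mixed.
II is strictly dominated by I, so the row player never plays it.
On the remaining 2×2 (I, III vs 1, 2):
Let the row player play I with probability p. Expected payoff against 1: (-1)p + (-2)(1−p) = p − 2; against 2: (-5)p + 0(1−p) = −5p.
Setting these equal: p − 2 = −5p ⇒ 6p = 2 ⇒ p = 1/3, and the value is (1)·(1/3) − 2 = -5/3.
For the column player: with q = P(1), equating I's and III's payoffs gives 4q − 5 = −2q ⇒ q = 5/6.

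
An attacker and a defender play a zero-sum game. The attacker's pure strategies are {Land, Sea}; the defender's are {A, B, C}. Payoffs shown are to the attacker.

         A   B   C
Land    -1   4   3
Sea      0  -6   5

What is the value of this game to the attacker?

Row minima: Land → -1, Sea → -6; maximin = -1.
Column maxima: A → 0, B → 4, C → 5; minimax = 0.
-1 ≠ 0, so there is no saddle point; optimal play is mixed.
C is strictly dominated by A (it gives the attacker strictly more in every row), so the defender never plays it.
On the remaining 2×2 (Land, Sea vs A, B):
Let the attacker play Land with probability p. Expected payoff against A: (-1)p + 0(1−p) = −p; against B: 4p + (-6)(1−p) = 10p − 6.
Setting these equal: −p = 10p − 6 ⇒ −11p = -6 ⇒ p = 6/11, and the value is (-1)·(6/11) = -6/11.
For the defender: with q = P(A), equating Land's and Sea's payoffs gives −5q + 4 = 6q − 6 ⇒ q = 10/11.

-6/11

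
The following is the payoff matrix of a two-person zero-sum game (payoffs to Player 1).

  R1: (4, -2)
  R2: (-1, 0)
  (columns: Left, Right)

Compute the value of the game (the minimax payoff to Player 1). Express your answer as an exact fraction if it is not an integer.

Row minima: R1 → -2, R2 → -1; maximin = -1.
Column maxima: Left → 4, Right → 0; minimax = 0.
-1 ≠ 0, so there is no saddle point; optimal play is mixed.
Let Player 1 play R1 with probability p. Expected payoff against Left: 4p + (-1)(1−p) = 5p − 1; against Right: (-2)p + 0(1−p) = −2p.
Setting these equal: 5p − 1 = −2p ⇒ 7p = 1 ⇒ p = 1/7, and the value is (5)·(1/7) − 1 = -2/7.
For Player 2: with q = P(Left), equating R1's and R2's payoffs gives 6q − 2 = −q ⇒ q = 2/7.

-2/7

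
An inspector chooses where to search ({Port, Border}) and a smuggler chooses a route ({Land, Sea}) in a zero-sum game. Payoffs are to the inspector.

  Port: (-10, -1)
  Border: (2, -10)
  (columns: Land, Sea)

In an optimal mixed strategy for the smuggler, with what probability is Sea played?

Row minima: Port → -10, Border → -10; maximin = -10.
Column maxima: Land → 2, Sea → -1; minimax = -1.
-10 ≠ -1, so there is no saddle point; optimal play is mixed.
Let the inspector play Port with probability p. Expected payoff against Land: (-10)p + 2(1−p) = −12p + 2; against Sea: (-1)p + (-10)(1−p) = 9p − 10.
Setting these equal: −12p + 2 = 9p − 10 ⇒ −21p = -12 ⇒ p = 4/7, and the value is (-12)·(4/7) + 2 = -34/7.
For the smuggler: with q = P(Land), equating Port's and Border's payoffs gives −9q − 1 = 12q − 10 ⇒ q = 3/7.

4/7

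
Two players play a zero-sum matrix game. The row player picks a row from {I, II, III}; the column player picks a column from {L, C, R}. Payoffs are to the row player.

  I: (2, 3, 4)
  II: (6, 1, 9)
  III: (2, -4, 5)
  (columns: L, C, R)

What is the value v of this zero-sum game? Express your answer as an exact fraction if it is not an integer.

Row minima: I → 2, II → 1, III → -4; maximin = 2.
Column maxima: L → 6, C → 3, R → 9; minimax = 3.
2 ≠ 3, so there is no saddle point; optimal play is mixed.
III is strictly dominated by II, so the row player never plays it.
R is strictly dominated by L (it gives the row player strictly more in every row), so the column player never plays it.
On the remaining 2×2 (I, II vs L, C):
Let the row player play I with probability p. Expected payoff against L: 2p + 6(1−p) = −4p + 6; against C: 3p + 1(1−p) = 2p + 1.
Setting these equal: −4p + 6 = 2p + 1 ⇒ −6p = -5 ⇒ p = 5/6, and the value is (-4)·(5/6) + 6 = 8/3.
For the column player: with q = P(L), equating I's and II's payoffs gives −q + 3 = 5q + 1 ⇒ q = 1/3.

8/3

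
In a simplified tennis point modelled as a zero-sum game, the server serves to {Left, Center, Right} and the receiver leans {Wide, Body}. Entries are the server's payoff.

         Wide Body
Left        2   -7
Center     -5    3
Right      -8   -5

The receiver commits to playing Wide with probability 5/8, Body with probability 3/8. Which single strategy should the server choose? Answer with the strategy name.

Expected payoff of Left: (5/8)·2 + (3/8)·(-7) = -11/8.
Expected payoff of Center: (5/8)·(-5) + (3/8)·3 = -2.
Expected payoff of Right: (5/8)·(-8) + (3/8)·(-5) = -55/8.
The largest is -11/8, so the server's best response is Left.

Left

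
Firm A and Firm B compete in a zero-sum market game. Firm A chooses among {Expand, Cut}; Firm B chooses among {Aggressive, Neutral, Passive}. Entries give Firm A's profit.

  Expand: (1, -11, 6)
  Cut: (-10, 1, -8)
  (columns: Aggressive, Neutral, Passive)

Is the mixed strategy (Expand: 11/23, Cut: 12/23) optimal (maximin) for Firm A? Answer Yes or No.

Against Aggressive this mix gives (11/23)·1 + (12/23)·(-10) = -109/23.
Against Neutral this mix gives (11/23)·(-11) + (12/23)·1 = -109/23.
Against Passive this mix gives (11/23)·6 + (12/23)·(-8) = -30/23.
All of Firm B's active replies (Aggressive, Neutral) yield -109/23, and no column does worse for Firm A. The mix makes Firm B indifferent and guarantees -109/23, so it is optimal.

Yes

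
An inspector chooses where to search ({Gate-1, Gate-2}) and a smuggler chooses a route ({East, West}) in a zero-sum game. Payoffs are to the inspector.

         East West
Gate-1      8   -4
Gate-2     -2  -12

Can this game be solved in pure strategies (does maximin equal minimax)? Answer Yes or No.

Row minima: Gate-1 → -4, Gate-2 → -12; maximin = -4.
Column maxima: East → 8, West → -4; minimax = -4.
maximin = minimax = -4, so a saddle point exists.

Yes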